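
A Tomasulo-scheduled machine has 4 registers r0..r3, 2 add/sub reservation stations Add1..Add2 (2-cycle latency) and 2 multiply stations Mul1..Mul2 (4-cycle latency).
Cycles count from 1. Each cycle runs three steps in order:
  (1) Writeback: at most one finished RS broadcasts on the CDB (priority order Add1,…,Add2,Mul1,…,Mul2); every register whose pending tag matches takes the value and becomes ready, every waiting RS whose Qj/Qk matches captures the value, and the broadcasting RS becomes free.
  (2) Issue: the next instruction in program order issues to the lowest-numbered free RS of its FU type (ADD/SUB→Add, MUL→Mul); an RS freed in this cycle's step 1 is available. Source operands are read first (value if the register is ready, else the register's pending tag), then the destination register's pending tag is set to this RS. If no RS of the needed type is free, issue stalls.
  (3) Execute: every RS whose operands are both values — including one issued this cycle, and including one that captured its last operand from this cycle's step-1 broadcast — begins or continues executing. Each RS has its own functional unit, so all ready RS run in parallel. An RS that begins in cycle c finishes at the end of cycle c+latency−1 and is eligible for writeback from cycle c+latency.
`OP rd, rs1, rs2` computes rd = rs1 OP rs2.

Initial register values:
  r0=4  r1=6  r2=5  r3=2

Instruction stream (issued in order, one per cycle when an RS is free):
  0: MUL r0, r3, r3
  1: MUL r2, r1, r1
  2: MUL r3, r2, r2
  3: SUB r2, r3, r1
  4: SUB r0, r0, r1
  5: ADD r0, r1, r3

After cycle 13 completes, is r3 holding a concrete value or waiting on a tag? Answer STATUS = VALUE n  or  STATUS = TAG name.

  c1: issue MUL r0<-Mul1  regs: r0:Mul1,r1:6,r2:5,r3:2
  c2: issue MUL r2<-Mul2  regs: r0:Mul1,r1:6,r2:Mul2,r3:2
  c3: stall  regs: r0:Mul1,r1:6,r2:Mul2,r3:2
  c4: stall  regs: r0:Mul1,r1:6,r2:Mul2,r3:2
  c5: CDB Mul1=4; issue MUL r3<-Mul1  regs: r0:4,r1:6,r2:Mul2,r3:Mul1
  c6: CDB Mul2=36; issue SUB r2<-Add1  regs: r0:4,r1:6,r2:Add1,r3:Mul1
  c7: issue SUB r0<-Add2  regs: r0:Add2,r1:6,r2:Add1,r3:Mul1
  c8: stall  regs: r0:Add2,r1:6,r2:Add1,r3:Mul1
  c9: CDB Add2=-2; issue ADD r0<-Add2  regs: r0:Add2,r1:6,r2:Add1,r3:Mul1
  c10: CDB Mul1=1296  regs: r0:Add2,r1:6,r2:Add1,r3:1296
  c11: -  regs: r0:Add2,r1:6,r2:Add1,r3:1296
  c12: CDB Add1=1290  regs: r0:Add2,r1:6,r2:1290,r3:1296
  c13: CDB Add2=1302  regs: r0:1302,r1:6,r2:1290,r3:1296

STATUS = VALUE 1296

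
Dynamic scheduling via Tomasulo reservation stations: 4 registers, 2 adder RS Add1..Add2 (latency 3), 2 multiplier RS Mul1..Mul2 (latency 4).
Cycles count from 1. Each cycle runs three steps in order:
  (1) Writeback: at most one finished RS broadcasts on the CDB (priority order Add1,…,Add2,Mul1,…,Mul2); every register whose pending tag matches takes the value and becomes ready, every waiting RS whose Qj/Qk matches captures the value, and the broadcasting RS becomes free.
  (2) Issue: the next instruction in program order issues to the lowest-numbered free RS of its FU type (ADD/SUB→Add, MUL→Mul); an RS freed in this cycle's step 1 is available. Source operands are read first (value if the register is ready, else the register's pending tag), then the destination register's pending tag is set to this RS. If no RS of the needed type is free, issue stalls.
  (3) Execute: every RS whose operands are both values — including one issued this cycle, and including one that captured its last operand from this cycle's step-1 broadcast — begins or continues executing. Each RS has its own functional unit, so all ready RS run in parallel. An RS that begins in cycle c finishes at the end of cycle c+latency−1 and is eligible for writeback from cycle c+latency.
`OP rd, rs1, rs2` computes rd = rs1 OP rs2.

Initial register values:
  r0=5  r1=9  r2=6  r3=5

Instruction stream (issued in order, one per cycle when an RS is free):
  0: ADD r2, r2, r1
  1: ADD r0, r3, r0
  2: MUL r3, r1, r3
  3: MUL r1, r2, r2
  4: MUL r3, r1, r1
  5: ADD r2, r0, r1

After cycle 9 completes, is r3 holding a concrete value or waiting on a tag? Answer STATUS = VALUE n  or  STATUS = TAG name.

STATUS = TAG Mul1

c1: issue ADD r2<-Add1 | r0:5,r1:9,r2:Add1,r3:5
c2: issue ADD r0<-Add2 | r0:Add2,r1:9,r2:Add1,r3:5
c3: issue MUL r3<-Mul1 | r0:Add2,r1:9,r2:Add1,r3:Mul1
c4: CDB Add1=15; issue MUL r1<-Mul2 | r0:Add2,r1:Mul2,r2:15,r3:Mul1
c5: CDB Add2=10; stall | r0:10,r1:Mul2,r2:15,r3:Mul1
c6: stall | r0:10,r1:Mul2,r2:15,r3:Mul1
c7: CDB Mul1=45; issue MUL r3<-Mul1 | r0:10,r1:Mul2,r2:15,r3:Mul1
c8: CDB Mul2=225; issue ADD r2<-Add1 | r0:10,r1:225,r2:Add1,r3:Mul1
c9: - | r0:10,r1:225,r2:Add1,r3:Mul1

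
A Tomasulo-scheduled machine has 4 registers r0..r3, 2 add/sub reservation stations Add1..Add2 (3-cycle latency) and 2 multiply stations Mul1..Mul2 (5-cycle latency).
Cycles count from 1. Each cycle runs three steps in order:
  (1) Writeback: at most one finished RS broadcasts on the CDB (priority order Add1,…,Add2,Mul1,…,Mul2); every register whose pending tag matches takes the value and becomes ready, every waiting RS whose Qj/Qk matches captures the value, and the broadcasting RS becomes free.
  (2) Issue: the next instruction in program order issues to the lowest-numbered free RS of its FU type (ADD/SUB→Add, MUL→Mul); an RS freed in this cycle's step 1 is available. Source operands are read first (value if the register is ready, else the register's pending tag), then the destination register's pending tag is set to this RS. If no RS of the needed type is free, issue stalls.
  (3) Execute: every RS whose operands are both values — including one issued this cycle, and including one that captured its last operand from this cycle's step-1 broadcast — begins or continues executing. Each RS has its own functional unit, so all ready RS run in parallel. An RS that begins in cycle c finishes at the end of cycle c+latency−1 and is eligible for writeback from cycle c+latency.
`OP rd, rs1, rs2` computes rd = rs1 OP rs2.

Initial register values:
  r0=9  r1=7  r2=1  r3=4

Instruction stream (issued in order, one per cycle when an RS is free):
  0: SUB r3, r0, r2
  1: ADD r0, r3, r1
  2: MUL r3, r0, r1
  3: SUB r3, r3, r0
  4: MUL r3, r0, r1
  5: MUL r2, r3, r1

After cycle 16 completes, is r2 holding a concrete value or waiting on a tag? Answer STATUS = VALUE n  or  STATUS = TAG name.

  c1: issue SUB r3<-Add1  regs: r0:9,r1:7,r2:1,r3:Add1
  c2: issue ADD r0<-Add2  regs: r0:Add2,r1:7,r2:1,r3:Add1
  c3: issue MUL r3<-Mul1  regs: r0:Add2,r1:7,r2:1,r3:Mul1
  c4: CDB Add1=8; issue SUB r3<-Add1  regs: r0:Add2,r1:7,r2:1,r3:Add1
  c5: issue MUL r3<-Mul2  regs: r0:Add2,r1:7,r2:1,r3:Mul2
  c6: stall  regs: r0:Add2,r1:7,r2:1,r3:Mul2
  c7: CDB Add2=15; stall  regs: r0:15,r1:7,r2:1,r3:Mul2
  c8: stall  regs: r0:15,r1:7,r2:1,r3:Mul2
  c9: stall  regs: r0:15,r1:7,r2:1,r3:Mul2
  c10: stall  regs: r0:15,r1:7,r2:1,r3:Mul2
  c11: stall  regs: r0:15,r1:7,r2:1,r3:Mul2
  c12: CDB Mul1=105; issue MUL r2<-Mul1  regs: r0:15,r1:7,r2:Mul1,r3:Mul2
  c13: CDB Mul2=105  regs: r0:15,r1:7,r2:Mul1,r3:105
  c14: -  regs: r0:15,r1:7,r2:Mul1,r3:105
  c15: CDB Add1=90  regs: r0:15,r1:7,r2:Mul1,r3:105
  c16: -  regs: r0:15,r1:7,r2:Mul1,r3:105

STATUS = TAG Mul1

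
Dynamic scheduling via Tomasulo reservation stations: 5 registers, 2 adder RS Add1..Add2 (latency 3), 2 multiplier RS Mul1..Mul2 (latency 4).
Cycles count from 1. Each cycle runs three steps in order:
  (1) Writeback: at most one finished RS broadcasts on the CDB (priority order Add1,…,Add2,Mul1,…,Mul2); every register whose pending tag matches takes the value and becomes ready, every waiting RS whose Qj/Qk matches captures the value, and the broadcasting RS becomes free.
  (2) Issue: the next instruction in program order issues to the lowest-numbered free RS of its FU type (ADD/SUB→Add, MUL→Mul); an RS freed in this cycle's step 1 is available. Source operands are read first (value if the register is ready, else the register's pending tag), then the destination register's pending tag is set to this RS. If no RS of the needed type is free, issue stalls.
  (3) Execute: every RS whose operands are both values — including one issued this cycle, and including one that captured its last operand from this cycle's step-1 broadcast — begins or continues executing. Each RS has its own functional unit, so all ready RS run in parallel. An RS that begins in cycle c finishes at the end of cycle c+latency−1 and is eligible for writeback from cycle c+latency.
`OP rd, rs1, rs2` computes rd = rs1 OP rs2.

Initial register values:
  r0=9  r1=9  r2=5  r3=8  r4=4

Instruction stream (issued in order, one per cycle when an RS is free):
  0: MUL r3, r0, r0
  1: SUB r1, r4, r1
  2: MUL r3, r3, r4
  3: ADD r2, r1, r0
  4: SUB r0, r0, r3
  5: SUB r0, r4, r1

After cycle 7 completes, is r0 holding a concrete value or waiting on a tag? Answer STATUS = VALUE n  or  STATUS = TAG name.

  c1: issue MUL r3<-Mul1  regs: r0:9,r1:9,r2:5,r3:Mul1,r4:4
  c2: issue SUB r1<-Add1  regs: r0:9,r1:Add1,r2:5,r3:Mul1,r4:4
  c3: issue MUL r3<-Mul2  regs: r0:9,r1:Add1,r2:5,r3:Mul2,r4:4
  c4: issue ADD r2<-Add2  regs: r0:9,r1:Add1,r2:Add2,r3:Mul2,r4:4
  c5: CDB Add1=-5; issue SUB r0<-Add1  regs: r0:Add1,r1:-5,r2:Add2,r3:Mul2,r4:4
  c6: CDB Mul1=81; stall  regs: r0:Add1,r1:-5,r2:Add2,r3:Mul2,r4:4
  c7: stall  regs: r0:Add1,r1:-5,r2:Add2,r3:Mul2,r4:4

STATUS = TAG Add1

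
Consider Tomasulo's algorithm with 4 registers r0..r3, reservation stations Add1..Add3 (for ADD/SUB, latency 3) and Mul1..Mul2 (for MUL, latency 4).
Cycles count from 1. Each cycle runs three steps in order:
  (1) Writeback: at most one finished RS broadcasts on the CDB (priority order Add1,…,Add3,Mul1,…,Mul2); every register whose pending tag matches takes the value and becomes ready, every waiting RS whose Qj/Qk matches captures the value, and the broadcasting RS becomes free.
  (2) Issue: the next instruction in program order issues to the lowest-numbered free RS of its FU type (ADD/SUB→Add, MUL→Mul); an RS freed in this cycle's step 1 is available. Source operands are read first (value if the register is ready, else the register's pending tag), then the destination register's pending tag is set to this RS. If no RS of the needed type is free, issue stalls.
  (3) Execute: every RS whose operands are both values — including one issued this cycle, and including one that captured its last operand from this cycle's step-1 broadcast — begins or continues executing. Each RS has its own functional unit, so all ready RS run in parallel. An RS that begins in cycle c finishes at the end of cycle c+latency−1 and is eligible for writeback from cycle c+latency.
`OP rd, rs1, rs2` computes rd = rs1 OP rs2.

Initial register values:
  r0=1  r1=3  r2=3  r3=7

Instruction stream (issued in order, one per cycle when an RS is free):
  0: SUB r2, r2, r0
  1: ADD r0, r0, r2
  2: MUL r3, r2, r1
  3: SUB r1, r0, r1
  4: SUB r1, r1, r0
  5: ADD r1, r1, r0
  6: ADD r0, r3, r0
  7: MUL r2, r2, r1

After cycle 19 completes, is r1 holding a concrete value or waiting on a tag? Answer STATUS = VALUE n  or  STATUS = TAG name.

c1: issue SUB r2<-Add1 | r0:1,r1:3,r2:Add1,r3:7
c2: issue ADD r0<-Add2 | r0:Add2,r1:3,r2:Add1,r3:7
c3: issue MUL r3<-Mul1 | r0:Add2,r1:3,r2:Add1,r3:Mul1
c4: CDB Add1=2; issue SUB r1<-Add1 | r0:Add2,r1:Add1,r2:2,r3:Mul1
c5: issue SUB r1<-Add3 | r0:Add2,r1:Add3,r2:2,r3:Mul1
c6: stall | r0:Add2,r1:Add3,r2:2,r3:Mul1
c7: CDB Add2=3; issue ADD r1<-Add2 | r0:3,r1:Add2,r2:2,r3:Mul1
c8: CDB Mul1=6; stall | r0:3,r1:Add2,r2:2,r3:6
c9: stall | r0:3,r1:Add2,r2:2,r3:6
c10: CDB Add1=0; issue ADD r0<-Add1 | r0:Add1,r1:Add2,r2:2,r3:6
c11: issue MUL r2<-Mul1 | r0:Add1,r1:Add2,r2:Mul1,r3:6
c12: - | r0:Add1,r1:Add2,r2:Mul1,r3:6
c13: CDB Add1=9 | r0:9,r1:Add2,r2:Mul1,r3:6
c14: CDB Add3=-3 | r0:9,r1:Add2,r2:Mul1,r3:6
c15: - | r0:9,r1:Add2,r2:Mul1,r3:6
c16: - | r0:9,r1:Add2,r2:Mul1,r3:6
c17: CDB Add2=0 | r0:9,r1:0,r2:Mul1,r3:6
c18: - | r0:9,r1:0,r2:Mul1,r3:6
c19: - | r0:9,r1:0,r2:Mul1,r3:6

STATUS = VALUE 0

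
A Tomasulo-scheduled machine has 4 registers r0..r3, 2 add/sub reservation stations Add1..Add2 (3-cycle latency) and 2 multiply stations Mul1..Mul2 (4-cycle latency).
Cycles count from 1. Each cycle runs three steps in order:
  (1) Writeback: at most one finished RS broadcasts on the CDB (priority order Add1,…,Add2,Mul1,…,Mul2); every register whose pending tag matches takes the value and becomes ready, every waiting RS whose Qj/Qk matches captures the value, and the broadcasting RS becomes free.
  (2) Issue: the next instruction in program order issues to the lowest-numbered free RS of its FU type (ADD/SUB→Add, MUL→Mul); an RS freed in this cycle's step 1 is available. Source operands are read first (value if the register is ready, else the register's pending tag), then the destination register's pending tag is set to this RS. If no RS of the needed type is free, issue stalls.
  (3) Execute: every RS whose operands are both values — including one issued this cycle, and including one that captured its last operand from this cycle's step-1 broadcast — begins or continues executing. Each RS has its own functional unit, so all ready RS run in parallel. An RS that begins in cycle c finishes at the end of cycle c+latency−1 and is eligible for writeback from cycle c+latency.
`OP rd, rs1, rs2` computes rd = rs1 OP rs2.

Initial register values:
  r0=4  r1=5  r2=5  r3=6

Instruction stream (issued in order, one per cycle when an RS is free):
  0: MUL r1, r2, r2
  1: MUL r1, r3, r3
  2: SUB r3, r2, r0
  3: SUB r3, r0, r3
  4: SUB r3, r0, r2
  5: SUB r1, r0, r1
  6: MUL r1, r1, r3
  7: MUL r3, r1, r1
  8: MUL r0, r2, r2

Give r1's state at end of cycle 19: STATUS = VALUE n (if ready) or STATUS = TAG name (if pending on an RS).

STATUS = VALUE 32

cycle 1: issue MUL r1<-Mul1 // r0:4,r1:Mul1,r2:5,r3:6
cycle 2: issue MUL r1<-Mul2 // r0:4,r1:Mul2,r2:5,r3:6
cycle 3: issue SUB r3<-Add1 // r0:4,r1:Mul2,r2:5,r3:Add1
cycle 4: issue SUB r3<-Add2 // r0:4,r1:Mul2,r2:5,r3:Add2
cycle 5: CDB Mul1=25; stall // r0:4,r1:Mul2,r2:5,r3:Add2
cycle 6: CDB Add1=1; issue SUB r3<-Add1 // r0:4,r1:Mul2,r2:5,r3:Add1
cycle 7: CDB Mul2=36; stall // r0:4,r1:36,r2:5,r3:Add1
cycle 8: stall // r0:4,r1:36,r2:5,r3:Add1
cycle 9: CDB Add1=-1; issue SUB r1<-Add1 // r0:4,r1:Add1,r2:5,r3:-1
cycle 10: CDB Add2=3; issue MUL r1<-Mul1 // r0:4,r1:Mul1,r2:5,r3:-1
cycle 11: issue MUL r3<-Mul2 // r0:4,r1:Mul1,r2:5,r3:Mul2
cycle 12: CDB Add1=-32; stall // r0:4,r1:Mul1,r2:5,r3:Mul2
cycle 13: stall // r0:4,r1:Mul1,r2:5,r3:Mul2
cycle 14: stall // r0:4,r1:Mul1,r2:5,r3:Mul2
cycle 15: stall // r0:4,r1:Mul1,r2:5,r3:Mul2
cycle 16: CDB Mul1=32; issue MUL r0<-Mul1 // r0:Mul1,r1:32,r2:5,r3:Mul2
cycle 17: - // r0:Mul1,r1:32,r2:5,r3:Mul2
cycle 18: - // r0:Mul1,r1:32,r2:5,r3:Mul2
cycle 19: - // r0:Mul1,r1:32,r2:5,r3:Mul2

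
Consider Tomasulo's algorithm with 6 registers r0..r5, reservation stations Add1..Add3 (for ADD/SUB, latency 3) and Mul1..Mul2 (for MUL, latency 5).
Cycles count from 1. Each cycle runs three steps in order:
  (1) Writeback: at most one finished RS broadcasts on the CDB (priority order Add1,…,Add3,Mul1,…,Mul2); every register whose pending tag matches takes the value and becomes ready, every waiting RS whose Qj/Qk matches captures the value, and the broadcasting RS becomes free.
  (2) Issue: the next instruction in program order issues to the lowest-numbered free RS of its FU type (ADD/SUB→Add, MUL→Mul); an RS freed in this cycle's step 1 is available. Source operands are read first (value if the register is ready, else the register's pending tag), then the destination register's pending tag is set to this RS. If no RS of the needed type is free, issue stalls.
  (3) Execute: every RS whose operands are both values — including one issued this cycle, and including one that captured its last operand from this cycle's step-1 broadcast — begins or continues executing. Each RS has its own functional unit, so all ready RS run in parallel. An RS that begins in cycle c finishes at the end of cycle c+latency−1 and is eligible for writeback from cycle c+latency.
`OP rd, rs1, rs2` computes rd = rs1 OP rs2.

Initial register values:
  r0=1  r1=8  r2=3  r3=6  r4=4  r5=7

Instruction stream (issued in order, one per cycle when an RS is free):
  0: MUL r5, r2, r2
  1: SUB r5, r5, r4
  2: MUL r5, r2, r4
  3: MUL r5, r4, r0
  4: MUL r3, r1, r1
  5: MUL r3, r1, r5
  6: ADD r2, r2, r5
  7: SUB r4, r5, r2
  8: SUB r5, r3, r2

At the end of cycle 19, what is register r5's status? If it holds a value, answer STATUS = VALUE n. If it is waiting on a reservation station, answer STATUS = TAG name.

c1: issue MUL r5<-Mul1 | r0:1,r1:8,r2:3,r3:6,r4:4,r5:Mul1
c2: issue SUB r5<-Add1 | r0:1,r1:8,r2:3,r3:6,r4:4,r5:Add1
c3: issue MUL r5<-Mul2 | r0:1,r1:8,r2:3,r3:6,r4:4,r5:Mul2
c4: stall | r0:1,r1:8,r2:3,r3:6,r4:4,r5:Mul2
c5: stall | r0:1,r1:8,r2:3,r3:6,r4:4,r5:Mul2
c6: CDB Mul1=9; issue MUL r5<-Mul1 | r0:1,r1:8,r2:3,r3:6,r4:4,r5:Mul1
c7: stall | r0:1,r1:8,r2:3,r3:6,r4:4,r5:Mul1
c8: CDB Mul2=12; issue MUL r3<-Mul2 | r0:1,r1:8,r2:3,r3:Mul2,r4:4,r5:Mul1
c9: CDB Add1=5; stall | r0:1,r1:8,r2:3,r3:Mul2,r4:4,r5:Mul1
c10: stall | r0:1,r1:8,r2:3,r3:Mul2,r4:4,r5:Mul1
c11: CDB Mul1=4; issue MUL r3<-Mul1 | r0:1,r1:8,r2:3,r3:Mul1,r4:4,r5:4
c12: issue ADD r2<-Add1 | r0:1,r1:8,r2:Add1,r3:Mul1,r4:4,r5:4
c13: CDB Mul2=64; issue SUB r4<-Add2 | r0:1,r1:8,r2:Add1,r3:Mul1,r4:Add2,r5:4
c14: issue SUB r5<-Add3 | r0:1,r1:8,r2:Add1,r3:Mul1,r4:Add2,r5:Add3
c15: CDB Add1=7 | r0:1,r1:8,r2:7,r3:Mul1,r4:Add2,r5:Add3
c16: CDB Mul1=32 | r0:1,r1:8,r2:7,r3:32,r4:Add2,r5:Add3
c17: - | r0:1,r1:8,r2:7,r3:32,r4:Add2,r5:Add3
c18: CDB Add2=-3 | r0:1,r1:8,r2:7,r3:32,r4:-3,r5:Add3
c19: CDB Add3=25 | r0:1,r1:8,r2:7,r3:32,r4:-3,r5:25

STATUS = VALUE 25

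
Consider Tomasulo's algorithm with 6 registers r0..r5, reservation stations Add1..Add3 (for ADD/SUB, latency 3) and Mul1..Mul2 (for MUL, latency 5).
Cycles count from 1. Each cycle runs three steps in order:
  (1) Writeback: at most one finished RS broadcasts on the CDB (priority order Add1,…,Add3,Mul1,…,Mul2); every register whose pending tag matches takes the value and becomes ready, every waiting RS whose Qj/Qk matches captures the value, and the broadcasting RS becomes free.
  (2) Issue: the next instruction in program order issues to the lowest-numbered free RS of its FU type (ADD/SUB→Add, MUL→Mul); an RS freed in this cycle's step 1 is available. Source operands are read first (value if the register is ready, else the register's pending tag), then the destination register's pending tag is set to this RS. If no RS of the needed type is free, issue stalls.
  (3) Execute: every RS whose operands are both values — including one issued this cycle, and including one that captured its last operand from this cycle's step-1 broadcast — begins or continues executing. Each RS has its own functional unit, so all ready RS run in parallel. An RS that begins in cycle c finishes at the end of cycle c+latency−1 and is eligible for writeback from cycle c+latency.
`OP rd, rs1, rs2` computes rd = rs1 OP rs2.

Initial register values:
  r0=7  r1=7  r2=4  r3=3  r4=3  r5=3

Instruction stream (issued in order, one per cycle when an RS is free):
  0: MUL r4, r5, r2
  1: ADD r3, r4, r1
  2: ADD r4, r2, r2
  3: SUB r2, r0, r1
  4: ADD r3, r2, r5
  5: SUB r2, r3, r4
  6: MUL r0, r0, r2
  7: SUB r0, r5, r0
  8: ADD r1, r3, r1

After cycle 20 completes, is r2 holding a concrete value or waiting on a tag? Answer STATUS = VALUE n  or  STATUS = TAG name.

STATUS = VALUE -5

cycle 1: issue MUL r4<-Mul1 // r0:7,r1:7,r2:4,r3:3,r4:Mul1,r5:3
cycle 2: issue ADD r3<-Add1 // r0:7,r1:7,r2:4,r3:Add1,r4:Mul1,r5:3
cycle 3: issue ADD r4<-Add2 // r0:7,r1:7,r2:4,r3:Add1,r4:Add2,r5:3
cycle 4: issue SUB r2<-Add3 // r0:7,r1:7,r2:Add3,r3:Add1,r4:Add2,r5:3
cycle 5: stall // r0:7,r1:7,r2:Add3,r3:Add1,r4:Add2,r5:3
cycle 6: CDB Add2=8; issue ADD r3<-Add2 // r0:7,r1:7,r2:Add3,r3:Add2,r4:8,r5:3
cycle 7: CDB Add3=0; issue SUB r2<-Add3 // r0:7,r1:7,r2:Add3,r3:Add2,r4:8,r5:3
cycle 8: CDB Mul1=12; issue MUL r0<-Mul1 // r0:Mul1,r1:7,r2:Add3,r3:Add2,r4:8,r5:3
cycle 9: stall // r0:Mul1,r1:7,r2:Add3,r3:Add2,r4:8,r5:3
cycle 10: CDB Add2=3; issue SUB r0<-Add2 // r0:Add2,r1:7,r2:Add3,r3:3,r4:8,r5:3
cycle 11: CDB Add1=19; issue ADD r1<-Add1 // r0:Add2,r1:Add1,r2:Add3,r3:3,r4:8,r5:3
cycle 12: - // r0:Add2,r1:Add1,r2:Add3,r3:3,r4:8,r5:3
cycle 13: CDB Add3=-5 // r0:Add2,r1:Add1,r2:-5,r3:3,r4:8,r5:3
cycle 14: CDB Add1=10 // r0:Add2,r1:10,r2:-5,r3:3,r4:8,r5:3
cycle 15: - // r0:Add2,r1:10,r2:-5,r3:3,r4:8,r5:3
cycle 16: - // r0:Add2,r1:10,r2:-5,r3:3,r4:8,r5:3
cycle 17: - // r0:Add2,r1:10,r2:-5,r3:3,r4:8,r5:3
cycle 18: CDB Mul1=-35 // r0:Add2,r1:10,r2:-5,r3:3,r4:8,r5:3
cycle 19: - // r0:Add2,r1:10,r2:-5,r3:3,r4:8,r5:3
cycle 20: - // r0:Add2,r1:10,r2:-5,r3:3,r4:8,r5:3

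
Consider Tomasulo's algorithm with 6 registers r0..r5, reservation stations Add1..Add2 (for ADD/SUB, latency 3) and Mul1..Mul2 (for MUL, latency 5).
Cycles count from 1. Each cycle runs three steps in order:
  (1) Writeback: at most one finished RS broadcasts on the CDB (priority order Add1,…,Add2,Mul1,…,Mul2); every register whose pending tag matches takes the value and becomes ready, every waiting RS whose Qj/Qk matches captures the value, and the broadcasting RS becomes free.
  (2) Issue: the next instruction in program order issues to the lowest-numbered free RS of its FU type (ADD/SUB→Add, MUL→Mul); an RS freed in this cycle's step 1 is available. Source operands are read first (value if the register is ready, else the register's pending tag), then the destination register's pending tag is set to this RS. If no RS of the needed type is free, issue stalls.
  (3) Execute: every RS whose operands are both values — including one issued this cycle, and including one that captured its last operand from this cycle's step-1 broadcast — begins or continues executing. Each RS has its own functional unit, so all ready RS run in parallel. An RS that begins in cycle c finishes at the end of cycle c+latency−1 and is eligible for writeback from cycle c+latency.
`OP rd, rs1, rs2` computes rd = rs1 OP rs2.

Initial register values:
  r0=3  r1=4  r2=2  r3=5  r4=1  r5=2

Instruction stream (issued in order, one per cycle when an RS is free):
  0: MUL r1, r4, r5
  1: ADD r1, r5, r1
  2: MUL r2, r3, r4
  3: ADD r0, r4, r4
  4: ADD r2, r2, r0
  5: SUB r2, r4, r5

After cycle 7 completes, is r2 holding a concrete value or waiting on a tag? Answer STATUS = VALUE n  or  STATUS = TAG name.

cycle 1: issue MUL r1<-Mul1 // r0:3,r1:Mul1,r2:2,r3:5,r4:1,r5:2
cycle 2: issue ADD r1<-Add1 // r0:3,r1:Add1,r2:2,r3:5,r4:1,r5:2
cycle 3: issue MUL r2<-Mul2 // r0:3,r1:Add1,r2:Mul2,r3:5,r4:1,r5:2
cycle 4: issue ADD r0<-Add2 // r0:Add2,r1:Add1,r2:Mul2,r3:5,r4:1,r5:2
cycle 5: stall // r0:Add2,r1:Add1,r2:Mul2,r3:5,r4:1,r5:2
cycle 6: CDB Mul1=2; stall // r0:Add2,r1:Add1,r2:Mul2,r3:5,r4:1,r5:2
cycle 7: CDB Add2=2; issue ADD r2<-Add2 // r0:2,r1:Add1,r2:Add2,r3:5,r4:1,r5:2

STATUS = TAG Add2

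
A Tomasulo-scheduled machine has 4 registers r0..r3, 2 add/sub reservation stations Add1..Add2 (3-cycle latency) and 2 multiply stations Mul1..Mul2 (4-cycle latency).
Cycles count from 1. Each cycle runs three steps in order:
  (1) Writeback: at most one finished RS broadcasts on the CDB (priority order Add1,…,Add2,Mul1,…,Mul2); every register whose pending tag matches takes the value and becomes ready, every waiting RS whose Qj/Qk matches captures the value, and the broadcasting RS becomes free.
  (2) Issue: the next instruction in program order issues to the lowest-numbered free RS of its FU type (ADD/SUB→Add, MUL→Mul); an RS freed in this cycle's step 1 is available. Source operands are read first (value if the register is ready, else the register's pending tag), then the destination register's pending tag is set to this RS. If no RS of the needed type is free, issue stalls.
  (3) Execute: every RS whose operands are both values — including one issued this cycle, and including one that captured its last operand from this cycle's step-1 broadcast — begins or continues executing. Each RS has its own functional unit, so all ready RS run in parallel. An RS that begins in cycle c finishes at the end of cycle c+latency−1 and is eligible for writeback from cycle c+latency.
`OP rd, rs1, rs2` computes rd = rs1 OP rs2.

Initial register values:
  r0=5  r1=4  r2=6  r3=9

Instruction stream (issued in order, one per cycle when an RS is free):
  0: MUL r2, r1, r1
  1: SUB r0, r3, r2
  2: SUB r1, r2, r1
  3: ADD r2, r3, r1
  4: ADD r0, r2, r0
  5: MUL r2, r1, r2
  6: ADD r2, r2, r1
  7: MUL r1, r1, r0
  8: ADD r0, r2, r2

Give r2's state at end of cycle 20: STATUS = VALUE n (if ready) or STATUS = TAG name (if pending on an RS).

STATUS = VALUE 264

cycle 1: issue MUL r2<-Mul1 // r0:5,r1:4,r2:Mul1,r3:9
cycle 2: issue SUB r0<-Add1 // r0:Add1,r1:4,r2:Mul1,r3:9
cycle 3: issue SUB r1<-Add2 // r0:Add1,r1:Add2,r2:Mul1,r3:9
cycle 4: stall // r0:Add1,r1:Add2,r2:Mul1,r3:9
cycle 5: CDB Mul1=16; stall // r0:Add1,r1:Add2,r2:16,r3:9
cycle 6: stall // r0:Add1,r1:Add2,r2:16,r3:9
cycle 7: stall // r0:Add1,r1:Add2,r2:16,r3:9
cycle 8: CDB Add1=-7; issue ADD r2<-Add1 // r0:-7,r1:Add2,r2:Add1,r3:9
cycle 9: CDB Add2=12; issue ADD r0<-Add2 // r0:Add2,r1:12,r2:Add1,r3:9
cycle 10: issue MUL r2<-Mul1 // r0:Add2,r1:12,r2:Mul1,r3:9
cycle 11: stall // r0:Add2,r1:12,r2:Mul1,r3:9
cycle 12: CDB Add1=21; issue ADD r2<-Add1 // r0:Add2,r1:12,r2:Add1,r3:9
cycle 13: issue MUL r1<-Mul2 // r0:Add2,r1:Mul2,r2:Add1,r3:9
cycle 14: stall // r0:Add2,r1:Mul2,r2:Add1,r3:9
cycle 15: CDB Add2=14; issue ADD r0<-Add2 // r0:Add2,r1:Mul2,r2:Add1,r3:9
cycle 16: CDB Mul1=252 // r0:Add2,r1:Mul2,r2:Add1,r3:9
cycle 17: - // r0:Add2,r1:Mul2,r2:Add1,r3:9
cycle 18: - // r0:Add2,r1:Mul2,r2:Add1,r3:9
cycle 19: CDB Add1=264 // r0:Add2,r1:Mul2,r2:264,r3:9
cycle 20: CDB Mul2=168 // r0:Add2,r1:168,r2:264,r3:9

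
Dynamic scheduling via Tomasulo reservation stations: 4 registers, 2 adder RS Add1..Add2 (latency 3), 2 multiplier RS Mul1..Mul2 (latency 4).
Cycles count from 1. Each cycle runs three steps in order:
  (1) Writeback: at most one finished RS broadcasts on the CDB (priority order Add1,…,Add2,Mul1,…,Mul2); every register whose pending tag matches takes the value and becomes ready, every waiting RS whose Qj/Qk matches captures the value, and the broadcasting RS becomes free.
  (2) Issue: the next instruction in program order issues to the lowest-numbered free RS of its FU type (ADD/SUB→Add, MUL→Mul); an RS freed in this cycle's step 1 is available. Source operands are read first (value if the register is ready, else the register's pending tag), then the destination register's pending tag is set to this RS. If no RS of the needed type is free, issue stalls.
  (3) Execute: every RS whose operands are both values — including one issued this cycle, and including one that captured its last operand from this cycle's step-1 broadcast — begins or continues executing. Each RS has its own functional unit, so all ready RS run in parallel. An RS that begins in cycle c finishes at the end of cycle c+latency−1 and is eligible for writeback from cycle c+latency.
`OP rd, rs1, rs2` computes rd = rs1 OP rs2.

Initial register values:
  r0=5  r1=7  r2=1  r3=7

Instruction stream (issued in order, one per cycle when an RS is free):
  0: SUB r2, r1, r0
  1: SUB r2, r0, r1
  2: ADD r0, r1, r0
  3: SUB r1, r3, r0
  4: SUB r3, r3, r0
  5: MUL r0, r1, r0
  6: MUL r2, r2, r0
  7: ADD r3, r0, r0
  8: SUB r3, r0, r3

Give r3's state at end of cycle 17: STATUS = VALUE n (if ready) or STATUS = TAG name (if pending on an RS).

c1: issue SUB r2<-Add1 | r0:5,r1:7,r2:Add1,r3:7
c2: issue SUB r2<-Add2 | r0:5,r1:7,r2:Add2,r3:7
c3: stall | r0:5,r1:7,r2:Add2,r3:7
c4: CDB Add1=2; issue ADD r0<-Add1 | r0:Add1,r1:7,r2:Add2,r3:7
c5: CDB Add2=-2; issue SUB r1<-Add2 | r0:Add1,r1:Add2,r2:-2,r3:7
c6: stall | r0:Add1,r1:Add2,r2:-2,r3:7
c7: CDB Add1=12; issue SUB r3<-Add1 | r0:12,r1:Add2,r2:-2,r3:Add1
c8: issue MUL r0<-Mul1 | r0:Mul1,r1:Add2,r2:-2,r3:Add1
c9: issue MUL r2<-Mul2 | r0:Mul1,r1:Add2,r2:Mul2,r3:Add1
c10: CDB Add1=-5; issue ADD r3<-Add1 | r0:Mul1,r1:Add2,r2:Mul2,r3:Add1
c11: CDB Add2=-5; issue SUB r3<-Add2 | r0:Mul1,r1:-5,r2:Mul2,r3:Add2
c12: - | r0:Mul1,r1:-5,r2:Mul2,r3:Add2
c13: - | r0:Mul1,r1:-5,r2:Mul2,r3:Add2
c14: - | r0:Mul1,r1:-5,r2:Mul2,r3:Add2
c15: CDB Mul1=-60 | r0:-60,r1:-5,r2:Mul2,r3:Add2
c16: - | r0:-60,r1:-5,r2:Mul2,r3:Add2
c17: - | r0:-60,r1:-5,r2:Mul2,r3:Add2

STATUS = TAG Add2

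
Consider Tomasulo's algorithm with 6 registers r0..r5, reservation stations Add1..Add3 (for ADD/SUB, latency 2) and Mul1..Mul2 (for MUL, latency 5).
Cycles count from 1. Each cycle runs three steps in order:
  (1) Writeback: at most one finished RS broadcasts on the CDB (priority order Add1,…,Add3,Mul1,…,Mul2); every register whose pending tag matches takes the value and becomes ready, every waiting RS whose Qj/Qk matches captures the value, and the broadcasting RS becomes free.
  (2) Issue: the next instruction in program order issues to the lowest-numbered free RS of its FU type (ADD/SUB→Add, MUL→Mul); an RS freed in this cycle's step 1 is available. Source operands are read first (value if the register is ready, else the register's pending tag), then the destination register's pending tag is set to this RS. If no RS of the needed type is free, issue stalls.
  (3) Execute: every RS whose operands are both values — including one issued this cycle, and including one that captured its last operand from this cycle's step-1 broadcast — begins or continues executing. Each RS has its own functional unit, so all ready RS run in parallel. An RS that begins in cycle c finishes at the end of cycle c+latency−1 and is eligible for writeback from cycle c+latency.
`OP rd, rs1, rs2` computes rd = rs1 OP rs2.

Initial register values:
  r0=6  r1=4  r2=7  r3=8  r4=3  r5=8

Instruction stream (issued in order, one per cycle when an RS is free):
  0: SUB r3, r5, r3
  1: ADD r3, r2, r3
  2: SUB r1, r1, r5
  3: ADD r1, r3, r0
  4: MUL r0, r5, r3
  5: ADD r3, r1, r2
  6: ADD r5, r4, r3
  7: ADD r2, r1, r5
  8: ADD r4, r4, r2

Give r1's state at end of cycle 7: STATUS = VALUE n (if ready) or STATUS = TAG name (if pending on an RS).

STATUS = TAG Add3

c1: issue SUB r3<-Add1 | r0:6,r1:4,r2:7,r3:Add1,r4:3,r5:8
c2: issue ADD r3<-Add2 | r0:6,r1:4,r2:7,r3:Add2,r4:3,r5:8
c3: CDB Add1=0; issue SUB r1<-Add1 | r0:6,r1:Add1,r2:7,r3:Add2,r4:3,r5:8
c4: issue ADD r1<-Add3 | r0:6,r1:Add3,r2:7,r3:Add2,r4:3,r5:8
c5: CDB Add1=-4; issue MUL r0<-Mul1 | r0:Mul1,r1:Add3,r2:7,r3:Add2,r4:3,r5:8
c6: CDB Add2=7; issue ADD r3<-Add1 | r0:Mul1,r1:Add3,r2:7,r3:Add1,r4:3,r5:8
c7: issue ADD r5<-Add2 | r0:Mul1,r1:Add3,r2:7,r3:Add1,r4:3,r5:Add2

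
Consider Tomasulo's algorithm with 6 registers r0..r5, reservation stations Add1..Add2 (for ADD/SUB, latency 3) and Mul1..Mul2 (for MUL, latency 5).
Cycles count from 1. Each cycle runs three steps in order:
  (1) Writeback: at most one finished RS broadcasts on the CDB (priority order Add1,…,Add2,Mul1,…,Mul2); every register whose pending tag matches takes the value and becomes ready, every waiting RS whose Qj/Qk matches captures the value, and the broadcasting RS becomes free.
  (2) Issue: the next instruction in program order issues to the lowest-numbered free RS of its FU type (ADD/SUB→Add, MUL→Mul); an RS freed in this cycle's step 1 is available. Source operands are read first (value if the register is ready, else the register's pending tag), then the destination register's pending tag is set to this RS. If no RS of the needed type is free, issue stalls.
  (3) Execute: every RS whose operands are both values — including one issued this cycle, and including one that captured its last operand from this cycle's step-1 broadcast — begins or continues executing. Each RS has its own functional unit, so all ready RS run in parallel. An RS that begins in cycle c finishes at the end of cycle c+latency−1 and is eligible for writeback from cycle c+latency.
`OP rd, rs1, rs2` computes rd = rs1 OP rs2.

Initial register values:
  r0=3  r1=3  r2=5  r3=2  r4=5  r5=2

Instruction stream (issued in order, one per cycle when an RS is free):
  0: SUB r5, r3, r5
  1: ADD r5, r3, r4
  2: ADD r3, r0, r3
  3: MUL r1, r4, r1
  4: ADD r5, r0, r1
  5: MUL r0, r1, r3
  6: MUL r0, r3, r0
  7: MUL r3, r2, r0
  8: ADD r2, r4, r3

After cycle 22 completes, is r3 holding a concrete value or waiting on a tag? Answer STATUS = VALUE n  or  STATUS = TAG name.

  c1: issue SUB r5<-Add1  regs: r0:3,r1:3,r2:5,r3:2,r4:5,r5:Add1
  c2: issue ADD r5<-Add2  regs: r0:3,r1:3,r2:5,r3:2,r4:5,r5:Add2
  c3: stall  regs: r0:3,r1:3,r2:5,r3:2,r4:5,r5:Add2
  c4: CDB Add1=0; issue ADD r3<-Add1  regs: r0:3,r1:3,r2:5,r3:Add1,r4:5,r5:Add2
  c5: CDB Add2=7; issue MUL r1<-Mul1  regs: r0:3,r1:Mul1,r2:5,r3:Add1,r4:5,r5:7
  c6: issue ADD r5<-Add2  regs: r0:3,r1:Mul1,r2:5,r3:Add1,r4:5,r5:Add2
  c7: CDB Add1=5; issue MUL r0<-Mul2  regs: r0:Mul2,r1:Mul1,r2:5,r3:5,r4:5,r5:Add2
  c8: stall  regs: r0:Mul2,r1:Mul1,r2:5,r3:5,r4:5,r5:Add2
  c9: stall  regs: r0:Mul2,r1:Mul1,r2:5,r3:5,r4:5,r5:Add2
  c10: CDB Mul1=15; issue MUL r0<-Mul1  regs: r0:Mul1,r1:15,r2:5,r3:5,r4:5,r5:Add2
  c11: stall  regs: r0:Mul1,r1:15,r2:5,r3:5,r4:5,r5:Add2
  c12: stall  regs: r0:Mul1,r1:15,r2:5,r3:5,r4:5,r5:Add2
  c13: CDB Add2=18; stall  regs: r0:Mul1,r1:15,r2:5,r3:5,r4:5,r5:18
  c14: stall  regs: r0:Mul1,r1:15,r2:5,r3:5,r4:5,r5:18
  c15: CDB Mul2=75; issue MUL r3<-Mul2  regs: r0:Mul1,r1:15,r2:5,r3:Mul2,r4:5,r5:18
  c16: issue ADD r2<-Add1  regs: r0:Mul1,r1:15,r2:Add1,r3:Mul2,r4:5,r5:18
  c17: -  regs: r0:Mul1,r1:15,r2:Add1,r3:Mul2,r4:5,r5:18
  c18: -  regs: r0:Mul1,r1:15,r2:Add1,r3:Mul2,r4:5,r5:18
  c19: -  regs: r0:Mul1,r1:15,r2:Add1,r3:Mul2,r4:5,r5:18
  c20: CDB Mul1=375  regs: r0:375,r1:15,r2:Add1,r3:Mul2,r4:5,r5:18
  c21: -  regs: r0:375,r1:15,r2:Add1,r3:Mul2,r4:5,r5:18
  c22: -  regs: r0:375,r1:15,r2:Add1,r3:Mul2,r4:5,r5:18

STATUS = TAG Mul2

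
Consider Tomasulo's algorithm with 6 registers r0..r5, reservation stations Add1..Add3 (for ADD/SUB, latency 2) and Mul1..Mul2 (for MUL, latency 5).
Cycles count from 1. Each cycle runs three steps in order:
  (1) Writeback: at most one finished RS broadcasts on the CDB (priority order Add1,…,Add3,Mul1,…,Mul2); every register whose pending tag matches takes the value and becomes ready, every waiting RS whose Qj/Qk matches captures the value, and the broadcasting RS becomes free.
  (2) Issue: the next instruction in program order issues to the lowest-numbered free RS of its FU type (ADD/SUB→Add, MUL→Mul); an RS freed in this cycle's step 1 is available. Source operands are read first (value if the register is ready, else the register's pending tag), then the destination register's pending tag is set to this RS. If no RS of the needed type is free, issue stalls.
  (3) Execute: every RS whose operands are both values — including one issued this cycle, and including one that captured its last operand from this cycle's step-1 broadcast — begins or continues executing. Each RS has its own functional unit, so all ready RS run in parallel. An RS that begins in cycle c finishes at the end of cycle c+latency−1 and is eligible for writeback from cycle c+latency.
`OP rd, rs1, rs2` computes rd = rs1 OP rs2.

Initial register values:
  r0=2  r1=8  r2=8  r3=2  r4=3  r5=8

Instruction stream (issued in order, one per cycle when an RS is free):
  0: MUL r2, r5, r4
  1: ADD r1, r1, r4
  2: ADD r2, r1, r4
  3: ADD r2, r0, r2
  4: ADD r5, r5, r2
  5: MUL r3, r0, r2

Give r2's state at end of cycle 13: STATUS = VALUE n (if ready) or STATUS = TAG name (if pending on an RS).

STATUS = VALUE 16

c1: issue MUL r2<-Mul1 | r0:2,r1:8,r2:Mul1,r3:2,r4:3,r5:8
c2: issue ADD r1<-Add1 | r0:2,r1:Add1,r2:Mul1,r3:2,r4:3,r5:8
c3: issue ADD r2<-Add2 | r0:2,r1:Add1,r2:Add2,r3:2,r4:3,r5:8
c4: CDB Add1=11; issue ADD r2<-Add1 | r0:2,r1:11,r2:Add1,r3:2,r4:3,r5:8
c5: issue ADD r5<-Add3 | r0:2,r1:11,r2:Add1,r3:2,r4:3,r5:Add3
c6: CDB Add2=14; issue MUL r3<-Mul2 | r0:2,r1:11,r2:Add1,r3:Mul2,r4:3,r5:Add3
c7: CDB Mul1=24 | r0:2,r1:11,r2:Add1,r3:Mul2,r4:3,r5:Add3
c8: CDB Add1=16 | r0:2,r1:11,r2:16,r3:Mul2,r4:3,r5:Add3
c9: - | r0:2,r1:11,r2:16,r3:Mul2,r4:3,r5:Add3
c10: CDB Add3=24 | r0:2,r1:11,r2:16,r3:Mul2,r4:3,r5:24
c11: - | r0:2,r1:11,r2:16,r3:Mul2,r4:3,r5:24
c12: - | r0:2,r1:11,r2:16,r3:Mul2,r4:3,r5:24
c13: CDB Mul2=32 | r0:2,r1:11,r2:16,r3:32,r4:3,r5:24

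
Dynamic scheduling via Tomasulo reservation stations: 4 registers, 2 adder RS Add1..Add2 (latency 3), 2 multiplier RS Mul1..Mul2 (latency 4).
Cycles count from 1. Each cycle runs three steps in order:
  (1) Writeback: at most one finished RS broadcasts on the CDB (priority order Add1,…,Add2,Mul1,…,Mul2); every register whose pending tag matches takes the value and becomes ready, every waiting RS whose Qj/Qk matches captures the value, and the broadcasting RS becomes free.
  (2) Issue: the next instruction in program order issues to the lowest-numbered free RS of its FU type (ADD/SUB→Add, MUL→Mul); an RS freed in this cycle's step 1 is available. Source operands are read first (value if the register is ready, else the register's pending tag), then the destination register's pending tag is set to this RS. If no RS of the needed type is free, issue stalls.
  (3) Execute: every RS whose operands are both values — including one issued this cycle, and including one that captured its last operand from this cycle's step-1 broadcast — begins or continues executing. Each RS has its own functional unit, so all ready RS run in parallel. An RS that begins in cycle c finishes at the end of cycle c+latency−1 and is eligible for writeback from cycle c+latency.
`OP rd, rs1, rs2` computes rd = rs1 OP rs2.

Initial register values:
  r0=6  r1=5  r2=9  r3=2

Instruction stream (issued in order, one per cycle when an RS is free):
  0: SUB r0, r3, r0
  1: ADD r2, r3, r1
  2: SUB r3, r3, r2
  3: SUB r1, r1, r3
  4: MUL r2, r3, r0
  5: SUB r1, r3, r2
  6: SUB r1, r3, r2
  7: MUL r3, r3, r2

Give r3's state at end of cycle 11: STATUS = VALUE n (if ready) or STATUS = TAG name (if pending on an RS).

c1: issue SUB r0<-Add1 | r0:Add1,r1:5,r2:9,r3:2
c2: issue ADD r2<-Add2 | r0:Add1,r1:5,r2:Add2,r3:2
c3: stall | r0:Add1,r1:5,r2:Add2,r3:2
c4: CDB Add1=-4; issue SUB r3<-Add1 | r0:-4,r1:5,r2:Add2,r3:Add1
c5: CDB Add2=7; issue SUB r1<-Add2 | r0:-4,r1:Add2,r2:7,r3:Add1
c6: issue MUL r2<-Mul1 | r0:-4,r1:Add2,r2:Mul1,r3:Add1
c7: stall | r0:-4,r1:Add2,r2:Mul1,r3:Add1
c8: CDB Add1=-5; issue SUB r1<-Add1 | r0:-4,r1:Add1,r2:Mul1,r3:-5
c9: stall | r0:-4,r1:Add1,r2:Mul1,r3:-5
c10: stall | r0:-4,r1:Add1,r2:Mul1,r3:-5
c11: CDB Add2=10; issue SUB r1<-Add2 | r0:-4,r1:Add2,r2:Mul1,r3:-5

STATUS = VALUE -5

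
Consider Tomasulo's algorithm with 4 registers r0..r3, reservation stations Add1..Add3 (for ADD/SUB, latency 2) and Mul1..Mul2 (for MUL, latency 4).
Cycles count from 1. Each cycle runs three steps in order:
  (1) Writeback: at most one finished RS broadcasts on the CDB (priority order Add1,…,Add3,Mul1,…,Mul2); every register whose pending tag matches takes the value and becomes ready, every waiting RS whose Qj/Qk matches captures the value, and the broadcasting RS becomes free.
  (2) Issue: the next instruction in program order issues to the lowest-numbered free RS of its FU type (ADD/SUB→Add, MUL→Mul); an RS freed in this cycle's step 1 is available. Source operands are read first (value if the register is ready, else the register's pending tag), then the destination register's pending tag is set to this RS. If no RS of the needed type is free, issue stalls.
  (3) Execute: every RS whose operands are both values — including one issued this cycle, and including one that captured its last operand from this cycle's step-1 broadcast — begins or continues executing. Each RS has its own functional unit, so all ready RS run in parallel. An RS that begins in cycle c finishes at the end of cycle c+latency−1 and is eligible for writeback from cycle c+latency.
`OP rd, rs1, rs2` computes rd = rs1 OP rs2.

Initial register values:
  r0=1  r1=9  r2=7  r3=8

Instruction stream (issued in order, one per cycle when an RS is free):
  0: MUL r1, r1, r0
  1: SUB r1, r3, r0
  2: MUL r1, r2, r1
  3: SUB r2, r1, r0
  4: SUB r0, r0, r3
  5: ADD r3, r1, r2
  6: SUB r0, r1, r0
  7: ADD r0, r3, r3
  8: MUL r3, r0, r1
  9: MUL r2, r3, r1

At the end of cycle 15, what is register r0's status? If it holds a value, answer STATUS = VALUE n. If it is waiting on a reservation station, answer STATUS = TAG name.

STATUS = VALUE 194

c1: issue MUL r1<-Mul1 | r0:1,r1:Mul1,r2:7,r3:8
c2: issue SUB r1<-Add1 | r0:1,r1:Add1,r2:7,r3:8
c3: issue MUL r1<-Mul2 | r0:1,r1:Mul2,r2:7,r3:8
c4: CDB Add1=7; issue SUB r2<-Add1 | r0:1,r1:Mul2,r2:Add1,r3:8
c5: CDB Mul1=9; issue SUB r0<-Add2 | r0:Add2,r1:Mul2,r2:Add1,r3:8
c6: issue ADD r3<-Add3 | r0:Add2,r1:Mul2,r2:Add1,r3:Add3
c7: CDB Add2=-7; issue SUB r0<-Add2 | r0:Add2,r1:Mul2,r2:Add1,r3:Add3
c8: CDB Mul2=49; stall | r0:Add2,r1:49,r2:Add1,r3:Add3
c9: stall | r0:Add2,r1:49,r2:Add1,r3:Add3
c10: CDB Add1=48; issue ADD r0<-Add1 | r0:Add1,r1:49,r2:48,r3:Add3
c11: CDB Add2=56; issue MUL r3<-Mul1 | r0:Add1,r1:49,r2:48,r3:Mul1
c12: CDB Add3=97; issue MUL r2<-Mul2 | r0:Add1,r1:49,r2:Mul2,r3:Mul1
c13: - | r0:Add1,r1:49,r2:Mul2,r3:Mul1
c14: CDB Add1=194 | r0:194,r1:49,r2:Mul2,r3:Mul1
c15: - | r0:194,r1:49,r2:Mul2,r3:Mul1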